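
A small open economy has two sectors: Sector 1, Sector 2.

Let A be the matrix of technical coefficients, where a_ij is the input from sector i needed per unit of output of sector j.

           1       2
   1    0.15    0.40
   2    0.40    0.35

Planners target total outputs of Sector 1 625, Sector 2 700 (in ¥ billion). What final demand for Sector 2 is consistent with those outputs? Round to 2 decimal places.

d_2 = 205.00

I − A =
  [   0.85    -0.40]
  [  -0.40     0.65]
d = (I − A) x:
  d_1 = (+0.85)·625 + (-0.40)·700 = 251.25
  d_2 = (-0.40)·625 + (+0.65)·700 = 205.00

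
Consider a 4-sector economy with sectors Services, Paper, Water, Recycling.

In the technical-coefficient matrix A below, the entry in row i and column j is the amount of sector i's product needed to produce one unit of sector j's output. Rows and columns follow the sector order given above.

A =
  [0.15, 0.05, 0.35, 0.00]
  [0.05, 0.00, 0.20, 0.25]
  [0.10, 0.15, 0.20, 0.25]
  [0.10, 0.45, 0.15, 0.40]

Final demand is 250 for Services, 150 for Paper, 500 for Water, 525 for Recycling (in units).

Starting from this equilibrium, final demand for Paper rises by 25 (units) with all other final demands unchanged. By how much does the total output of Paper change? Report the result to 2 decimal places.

Δx_2 = 38.21

I − A =
  [   0.85    -0.05    -0.35     0.00]
  [  -0.05     1.00    -0.20    -0.25]
  [  -0.10    -0.15     0.80    -0.25]
  [  -0.10    -0.45    -0.15     0.60]
Compute the cofactors C_ij = (−1)^(i+j)·(3×3 minor ij) of I−A; the adjugate is their transpose:
adj(I−A) = Cᵀ =
  [ 0.306375   0.093000   0.178500   0.113125]
  [ 0.062875   0.346375   0.153125   0.208125]
  [ 0.087625   0.176375   0.411625   0.245000]
  [ 0.120125   0.319375   0.247500   0.613875]
det(I−A) = Σ_j (I−A)_1j·C_1j = (0.85)(0.306375) + (-0.05)(0.062875) + (-0.35)(0.087625) + (0.00)(0.120125) = 0.22660625
(I − A)⁻¹ = adj(I−A) / det(I−A) ≈
  [   1.3520     0.4104     0.7877     0.4992]
  [   0.2775     1.5285     0.6757     0.9184]
  [   0.3867     0.7783     1.8165     1.0812]
  [   0.5301     1.4094     1.0922     2.7090]
Δx = (I − A)⁻¹ Δd with Δd having +25 in the Paper component and 0 elsewhere.
So Δx_2 = L_22 · (+25), where L_22 = adj(I−A)_22 / det(I−A) = 0.346375 / 0.22660625.
Δx_2 = 0.346375 × (+25) / 0.22660625 = 8.659375 / 0.22660625 ≈ 38.21.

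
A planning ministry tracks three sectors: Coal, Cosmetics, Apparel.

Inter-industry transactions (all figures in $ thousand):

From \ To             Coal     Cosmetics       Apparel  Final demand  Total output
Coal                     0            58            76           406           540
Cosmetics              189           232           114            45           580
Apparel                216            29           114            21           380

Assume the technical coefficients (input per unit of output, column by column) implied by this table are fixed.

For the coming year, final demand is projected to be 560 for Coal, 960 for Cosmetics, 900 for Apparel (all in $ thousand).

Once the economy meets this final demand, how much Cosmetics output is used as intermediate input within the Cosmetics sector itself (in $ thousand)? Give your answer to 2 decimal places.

z_22 = 1429.15

Technical coefficients a_ij = z_ij / X_j:
  a_11 = 0/540 = 0.00, a_21 = 189/540 = 0.35, a_31 = 216/540 = 0.40
  a_12 = 58/580 = 0.10, a_22 = 232/580 = 0.40, a_32 = 29/580 = 0.05
  a_13 = 76/380 = 0.20, a_23 = 114/380 = 0.30, a_33 = 114/380 = 0.30
I − A =
  [   1.00    -0.10    -0.20]
  [  -0.35     0.60    -0.30]
  [  -0.40    -0.05     0.70]
Cofactors of I−A, C_ij = (−1)^(i+j)·(minor ij) (rows/columns in the sector order above):
  C_11 = (0.60)(0.70) − (-0.30)(-0.05) = 0.4050
  C_12 = −[(-0.35)(0.70) − (-0.30)(-0.40)] = 0.3650
  C_13 = (-0.35)(-0.05) − (0.60)(-0.40) = 0.2575
  C_21 = −[(-0.10)(0.70) − (-0.20)(-0.05)] = 0.0800
  C_22 = (1.00)(0.70) − (-0.20)(-0.40) = 0.6200
  C_23 = −[(1.00)(-0.05) − (-0.10)(-0.40)] = 0.0900
  C_31 = (-0.10)(-0.30) − (-0.20)(0.60) = 0.1500
  C_32 = −[(1.00)(-0.30) − (-0.20)(-0.35)] = 0.3700
  C_33 = (1.00)(0.60) − (-0.10)(-0.35) = 0.5650
det(I−A) = Σ_j (I−A)_1j·C_1j = (1.00)(0.4050) + (-0.10)(0.3650) + (-0.20)(0.2575) = 0.3170
adj(I−A) = Cᵀ =
  [ 0.4050   0.0800   0.1500]
  [ 0.3650   0.6200   0.3700]
  [ 0.2575   0.0900   0.5650]
(I − A)⁻¹ = adj(I−A) / det(I−A) ≈
  [   1.2776     0.2524     0.4732]
  [   1.1514     1.9558     1.1672]
  [   0.8123     0.2839     1.7823]
First solve x = (I − A)⁻¹ d = adj(I−A)·d / det(I−A); in particular x_2 = (0.3650·560 + 0.6200·960 + 0.3700·900) / 0.3170 = 1132.60 / 0.3170 ≈ 3572.8707.
Intermediate flow from 2 to 2: z_22 = a_22 · x_2 = 0.40 × 1132.60 / 0.3170 = 453.04 / 0.3170 ≈ 1429.15.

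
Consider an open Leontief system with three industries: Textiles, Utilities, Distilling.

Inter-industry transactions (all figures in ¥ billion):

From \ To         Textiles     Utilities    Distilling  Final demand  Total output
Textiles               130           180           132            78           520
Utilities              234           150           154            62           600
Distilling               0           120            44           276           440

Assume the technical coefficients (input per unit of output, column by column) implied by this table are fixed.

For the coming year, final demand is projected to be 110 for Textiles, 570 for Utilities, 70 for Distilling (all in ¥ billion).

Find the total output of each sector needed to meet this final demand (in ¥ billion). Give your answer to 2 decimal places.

x_T = 909.91, x_U = 1497.54, x_D = 410.57

Technical coefficients a_ij = z_ij / X_j:
  a_TT = 130/520 = 0.25, a_UT = 234/520 = 0.45, a_DT = 0/520 = 0.00
  a_TU = 180/600 = 0.30, a_UU = 150/600 = 0.25, a_DU = 120/600 = 0.20
  a_TD = 132/440 = 0.30, a_UD = 154/440 = 0.35, a_DD = 44/440 = 0.10
I − A =
  [   0.75    -0.30    -0.30]
  [  -0.45     0.75    -0.35]
  [   0.00    -0.20     0.90]
Cofactors of I−A, C_ij = (−1)^(i+j)·(minor ij) (rows/columns in the sector order above):
  C_11 = (0.75)(0.90) − (-0.35)(-0.20) = 0.6050
  C_12 = −[(-0.45)(0.90) − (-0.35)(0.00)] = 0.4050
  C_13 = (-0.45)(-0.20) − (0.75)(0.00) = 0.0900
  C_21 = −[(-0.30)(0.90) − (-0.30)(-0.20)] = 0.3300
  C_22 = (0.75)(0.90) − (-0.30)(0.00) = 0.6750
  C_23 = −[(0.75)(-0.20) − (-0.30)(0.00)] = 0.1500
  C_31 = (-0.30)(-0.35) − (-0.30)(0.75) = 0.3300
  C_32 = −[(0.75)(-0.35) − (-0.30)(-0.45)] = 0.3975
  C_33 = (0.75)(0.75) − (-0.30)(-0.45) = 0.4275
det(I−A) = Σ_j (I−A)_1j·C_1j = (0.75)(0.6050) + (-0.30)(0.4050) + (-0.30)(0.0900) = 0.30525
adj(I−A) = Cᵀ =
  [ 0.6050   0.3300   0.3300]
  [ 0.4050   0.6750   0.3975]
  [ 0.0900   0.1500   0.4275]
(I − A)⁻¹ = adj(I−A) / det(I−A) ≈
  [   1.9820     1.0811     1.0811]
  [   1.3268     2.2113     1.3022]
  [   0.2948     0.4914     1.4005]
x = (I − A)⁻¹ d = adj(I−A)·d / det(I−A), with det(I−A) = 0.30525:
  x_T = (0.6050·110 + 0.3300·570 + 0.3300·70) / 0.30525 = 277.75 / 0.30525 ≈ 909.91
  x_U = (0.4050·110 + 0.6750·570 + 0.3975·70) / 0.30525 = 457.125 / 0.30525 ≈ 1497.54
  x_D = (0.0900·110 + 0.1500·570 + 0.4275·70) / 0.30525 = 125.325 / 0.30525 ≈ 410.57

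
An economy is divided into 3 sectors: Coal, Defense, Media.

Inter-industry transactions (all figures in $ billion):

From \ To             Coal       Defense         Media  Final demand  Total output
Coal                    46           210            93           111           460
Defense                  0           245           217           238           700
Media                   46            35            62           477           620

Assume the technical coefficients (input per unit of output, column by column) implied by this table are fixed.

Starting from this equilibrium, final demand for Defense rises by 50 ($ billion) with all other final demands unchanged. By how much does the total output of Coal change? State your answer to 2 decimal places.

Technical coefficients a_ij = z_ij / X_j:
  a_CC = 46/460 = 0.10, a_DC = 0/460 = 0.00, a_MC = 46/460 = 0.10
  a_CD = 210/700 = 0.30, a_DD = 245/700 = 0.35, a_MD = 35/700 = 0.05
  a_CM = 93/620 = 0.15, a_DM = 217/620 = 0.35, a_MM = 62/620 = 0.10
I − A =
  [   0.90    -0.30    -0.15]
  [   0.00     0.65    -0.35]
  [  -0.10    -0.05     0.90]
Cofactors of I−A, C_ij = (−1)^(i+j)·(minor ij) (rows/columns in the sector order above):
  C_11 = (0.65)(0.90) − (-0.35)(-0.05) = 0.5675
  C_12 = −[(0.00)(0.90) − (-0.35)(-0.10)] = 0.0350
  C_13 = (0.00)(-0.05) − (0.65)(-0.10) = 0.0650
  C_21 = −[(-0.30)(0.90) − (-0.15)(-0.05)] = 0.2775
  C_22 = (0.90)(0.90) − (-0.15)(-0.10) = 0.7950
  C_23 = −[(0.90)(-0.05) − (-0.30)(-0.10)] = 0.0750
  C_31 = (-0.30)(-0.35) − (-0.15)(0.65) = 0.2025
  C_32 = −[(0.90)(-0.35) − (-0.15)(0.00)] = 0.3150
  C_33 = (0.90)(0.65) − (-0.30)(0.00) = 0.5850
det(I−A) = Σ_j (I−A)_1j·C_1j = (0.90)(0.5675) + (-0.30)(0.0350) + (-0.15)(0.0650) = 0.4905
adj(I−A) = Cᵀ =
  [ 0.5675   0.2775   0.2025]
  [ 0.0350   0.7950   0.3150]
  [ 0.0650   0.0750   0.5850]
(I − A)⁻¹ = adj(I−A) / det(I−A) ≈
  [   1.1570     0.5657     0.4128]
  [   0.0714     1.6208     0.6422]
  [   0.1325     0.1529     1.1927]
Δx = (I − A)⁻¹ Δd with Δd having +50 in the Defense component and 0 elsewhere.
So Δx_C = L_CD · (+50), where L_CD = adj(I−A)_CD / det(I−A) = 0.2775 / 0.4905.
Δx_C = 0.2775 × (+50) / 0.4905 = 13.875 / 0.4905 ≈ 28.29.

Δx_C = 28.29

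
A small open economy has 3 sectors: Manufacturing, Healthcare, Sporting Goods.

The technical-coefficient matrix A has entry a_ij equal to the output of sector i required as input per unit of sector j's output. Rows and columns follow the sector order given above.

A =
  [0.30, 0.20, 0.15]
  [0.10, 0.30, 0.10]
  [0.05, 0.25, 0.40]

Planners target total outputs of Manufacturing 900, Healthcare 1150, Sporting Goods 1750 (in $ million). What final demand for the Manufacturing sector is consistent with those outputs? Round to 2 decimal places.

I − A =
  [   0.70    -0.20    -0.15]
  [  -0.10     0.70    -0.10]
  [  -0.05    -0.25     0.60]
d = (I − A) x:
  d_M = (+0.70)·900 + (-0.20)·1150 + (-0.15)·1750 = 137.50
  d_H = (-0.10)·900 + (+0.70)·1150 + (-0.10)·1750 = 540.00
  d_S = (-0.05)·900 + (-0.25)·1150 + (+0.60)·1750 = 717.50

d_M = 137.50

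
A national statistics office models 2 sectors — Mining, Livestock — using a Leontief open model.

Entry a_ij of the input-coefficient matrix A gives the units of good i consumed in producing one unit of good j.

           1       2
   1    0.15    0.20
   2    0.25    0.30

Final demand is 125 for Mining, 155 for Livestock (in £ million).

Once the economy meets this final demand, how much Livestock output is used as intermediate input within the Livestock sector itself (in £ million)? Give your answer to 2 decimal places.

z_22 = 89.72

I − A =
  [   0.85    -0.20]
  [  -0.25     0.70]
det(I−A) = (0.85)(0.70) − (-0.20)(-0.25) = 0.5450
adj(I−A) = [[0.70, 0.20], [0.25, 0.85]]
(I − A)⁻¹ = adj(I−A) / det(I−A) ≈
  [   1.2844     0.3670]
  [   0.4587     1.5596]
First solve x = (I − A)⁻¹ d = adj(I−A)·d / det(I−A); in particular x_2 = (0.25·125 + 0.85·155) / 0.5450 = 163.00 / 0.5450 ≈ 299.0826.
Intermediate flow from 2 to 2: z_22 = a_22 · x_2 = 0.30 × 163.00 / 0.5450 = 48.90 / 0.5450 ≈ 89.72.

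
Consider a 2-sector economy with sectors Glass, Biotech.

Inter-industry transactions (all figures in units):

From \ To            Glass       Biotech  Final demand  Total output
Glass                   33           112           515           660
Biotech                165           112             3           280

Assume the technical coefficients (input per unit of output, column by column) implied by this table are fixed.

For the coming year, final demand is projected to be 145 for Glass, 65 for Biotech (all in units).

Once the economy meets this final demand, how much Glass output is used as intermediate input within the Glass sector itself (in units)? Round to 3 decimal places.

z_11 = 12.021

Technical coefficients a_ij = z_ij / X_j:
  a_11 = 33/660 = 0.05, a_21 = 165/660 = 0.25
  a_12 = 112/280 = 0.40, a_22 = 112/280 = 0.40
I − A =
  [   0.95    -0.40]
  [  -0.25     0.60]
det(I−A) = (0.95)(0.60) − (-0.40)(-0.25) = 0.4700
adj(I−A) = [[0.60, 0.40], [0.25, 0.95]]
(I − A)⁻¹ = adj(I−A) / det(I−A) ≈
  [   1.2766     0.8511]
  [   0.5319     2.0213]
First solve x = (I − A)⁻¹ d = adj(I−A)·d / det(I−A); in particular x_1 = (0.60·145 + 0.40·65) / 0.4700 = 113.00 / 0.4700 ≈ 240.42553.
Intermediate flow from 1 to 1: z_11 = a_11 · x_1 = 0.05 × 113.00 / 0.4700 = 5.65 / 0.4700 ≈ 12.021.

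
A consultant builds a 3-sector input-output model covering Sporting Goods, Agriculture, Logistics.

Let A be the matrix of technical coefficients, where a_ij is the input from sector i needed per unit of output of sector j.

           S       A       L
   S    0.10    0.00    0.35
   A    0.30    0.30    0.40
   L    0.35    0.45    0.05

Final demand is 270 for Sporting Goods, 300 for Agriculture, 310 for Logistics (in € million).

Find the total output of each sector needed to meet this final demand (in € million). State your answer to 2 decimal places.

x_S = 837.40, x_A = 1577.10, x_L = 1381.88

I − A =
  [   0.90     0.00    -0.35]
  [  -0.30     0.70    -0.40]
  [  -0.35    -0.45     0.95]
Cofactors of I−A, C_ij = (−1)^(i+j)·(minor ij) (rows/columns in the sector order above):
  C_11 = (0.70)(0.95) − (-0.40)(-0.45) = 0.4850
  C_12 = −[(-0.30)(0.95) − (-0.40)(-0.35)] = 0.4250
  C_13 = (-0.30)(-0.45) − (0.70)(-0.35) = 0.3800
  C_21 = −[(0.00)(0.95) − (-0.35)(-0.45)] = 0.1575
  C_22 = (0.90)(0.95) − (-0.35)(-0.35) = 0.7325
  C_23 = −[(0.90)(-0.45) − (0.00)(-0.35)] = 0.4050
  C_31 = (0.00)(-0.40) − (-0.35)(0.70) = 0.2450
  C_32 = −[(0.90)(-0.40) − (-0.35)(-0.30)] = 0.4650
  C_33 = (0.90)(0.70) − (0.00)(-0.30) = 0.6300
det(I−A) = Σ_j (I−A)_1j·C_1j = (0.90)(0.4850) + (0.00)(0.4250) + (-0.35)(0.3800) = 0.3035
adj(I−A) = Cᵀ =
  [ 0.4850   0.1575   0.2450]
  [ 0.4250   0.7325   0.4650]
  [ 0.3800   0.4050   0.6300]
(I − A)⁻¹ = adj(I−A) / det(I−A) ≈
  [   1.5980     0.5189     0.8072]
  [   1.4003     2.4135     1.5321]
  [   1.2521     1.3344     2.0758]
x = (I − A)⁻¹ d = adj(I−A)·d / det(I−A), with det(I−A) = 0.3035:
  x_S = (0.4850·270 + 0.1575·300 + 0.2450·310) / 0.3035 = 254.15 / 0.3035 ≈ 837.40
  x_A = (0.4250·270 + 0.7325·300 + 0.4650·310) / 0.3035 = 478.65 / 0.3035 ≈ 1577.10
  x_L = (0.3800·270 + 0.4050·300 + 0.6300·310) / 0.3035 = 419.40 / 0.3035 ≈ 1381.88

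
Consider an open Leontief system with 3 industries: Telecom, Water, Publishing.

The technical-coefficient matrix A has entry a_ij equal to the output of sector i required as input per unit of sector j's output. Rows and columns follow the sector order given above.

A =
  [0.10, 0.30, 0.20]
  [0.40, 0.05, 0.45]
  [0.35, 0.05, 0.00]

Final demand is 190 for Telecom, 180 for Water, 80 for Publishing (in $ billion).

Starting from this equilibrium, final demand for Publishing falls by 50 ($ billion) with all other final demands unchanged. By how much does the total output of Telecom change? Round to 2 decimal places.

I − A =
  [   0.90    -0.30    -0.20]
  [  -0.40     0.95    -0.45]
  [  -0.35    -0.05     1.00]
Cofactors of I−A, C_ij = (−1)^(i+j)·(minor ij) (rows/columns in the sector order above):
  C_11 = (0.95)(1.00) − (-0.45)(-0.05) = 0.9275
  C_12 = −[(-0.40)(1.00) − (-0.45)(-0.35)] = 0.5575
  C_13 = (-0.40)(-0.05) − (0.95)(-0.35) = 0.3525
  C_21 = −[(-0.30)(1.00) − (-0.20)(-0.05)] = 0.3100
  C_22 = (0.90)(1.00) − (-0.20)(-0.35) = 0.8300
  C_23 = −[(0.90)(-0.05) − (-0.30)(-0.35)] = 0.1500
  C_31 = (-0.30)(-0.45) − (-0.20)(0.95) = 0.3250
  C_32 = −[(0.90)(-0.45) − (-0.20)(-0.40)] = 0.4850
  C_33 = (0.90)(0.95) − (-0.30)(-0.40) = 0.7350
det(I−A) = Σ_j (I−A)_1j·C_1j = (0.90)(0.9275) + (-0.30)(0.5575) + (-0.20)(0.3525) = 0.5970
adj(I−A) = Cᵀ =
  [ 0.9275   0.3100   0.3250]
  [ 0.5575   0.8300   0.4850]
  [ 0.3525   0.1500   0.7350]
(I − A)⁻¹ = adj(I−A) / det(I−A) ≈
  [   1.5536     0.5193     0.5444]
  [   0.9338     1.3903     0.8124]
  [   0.5905     0.2513     1.2312]
Δx = (I − A)⁻¹ Δd with Δd having -50 in the Publishing component and 0 elsewhere.
So Δx_T = L_TP · (-50), where L_TP = adj(I−A)_TP / det(I−A) = 0.3250 / 0.5970.
Δx_T = 0.3250 × (-50) / 0.5970 = -16.25 / 0.5970 ≈ -27.22.

Δx_T = -27.22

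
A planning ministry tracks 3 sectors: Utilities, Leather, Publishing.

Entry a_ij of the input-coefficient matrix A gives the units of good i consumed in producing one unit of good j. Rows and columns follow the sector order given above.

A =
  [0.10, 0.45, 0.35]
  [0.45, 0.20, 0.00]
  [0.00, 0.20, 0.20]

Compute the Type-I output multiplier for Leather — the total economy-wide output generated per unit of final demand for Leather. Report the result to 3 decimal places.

I − A =
  [   0.90    -0.45    -0.35]
  [  -0.45     0.80     0.00]
  [   0.00    -0.20     0.80]
Cofactors of I−A, C_ij = (−1)^(i+j)·(minor ij) (rows/columns in the sector order above):
  C_11 = (0.80)(0.80) − (0.00)(-0.20) = 0.6400
  C_12 = −[(-0.45)(0.80) − (0.00)(0.00)] = 0.3600
  C_13 = (-0.45)(-0.20) − (0.80)(0.00) = 0.0900
  C_21 = −[(-0.45)(0.80) − (-0.35)(-0.20)] = 0.4300
  C_22 = (0.90)(0.80) − (-0.35)(0.00) = 0.7200
  C_23 = −[(0.90)(-0.20) − (-0.45)(0.00)] = 0.1800
  C_31 = (-0.45)(0.00) − (-0.35)(0.80) = 0.2800
  C_32 = −[(0.90)(0.00) − (-0.35)(-0.45)] = 0.1575
  C_33 = (0.90)(0.80) − (-0.45)(-0.45) = 0.5175
det(I−A) = Σ_j (I−A)_1j·C_1j = (0.90)(0.6400) + (-0.45)(0.3600) + (-0.35)(0.0900) = 0.3825
adj(I−A) = Cᵀ =
  [ 0.6400   0.4300   0.2800]
  [ 0.3600   0.7200   0.1575]
  [ 0.0900   0.1800   0.5175]
(I − A)⁻¹ = adj(I−A) / det(I−A) ≈
  [   1.6732     1.1242     0.7320]
  [   0.9412     1.8824     0.4118]
  [   0.2353     0.4706     1.3529]
The output multiplier for sector j is the column-j sum of the Leontief inverse (I − A)⁻¹ = adj(I−A) / det(I−A).
Column 2 of adj(I−A): (0.4300, 0.7200, 0.1800); det(I−A) = 0.3825.
m_2 = (0.4300 + 0.7200 + 0.1800) / 0.3825 = 1.33 / 0.3825 ≈ 3.477.

m_2 = 3.477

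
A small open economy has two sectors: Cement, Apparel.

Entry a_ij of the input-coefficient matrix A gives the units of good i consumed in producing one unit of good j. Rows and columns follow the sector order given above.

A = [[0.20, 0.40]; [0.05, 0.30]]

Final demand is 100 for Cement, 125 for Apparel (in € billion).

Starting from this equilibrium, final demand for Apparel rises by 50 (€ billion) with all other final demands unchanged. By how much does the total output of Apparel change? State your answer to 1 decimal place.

Δx_A = 74.1

I − A =
  [   0.80    -0.40]
  [  -0.05     0.70]
det(I−A) = (0.80)(0.70) − (-0.40)(-0.05) = 0.5400
adj(I−A) = [[0.70, 0.40], [0.05, 0.80]]
(I − A)⁻¹ = adj(I−A) / det(I−A) ≈
  [   1.2963     0.7407]
  [   0.0926     1.4815]
Δx = (I − A)⁻¹ Δd with Δd having +50 in the Apparel component and 0 elsewhere.
So Δx_A = L_AA · (+50), where L_AA = adj(I−A)_AA / det(I−A) = 0.80 / 0.5400.
Δx_A = 0.80 × (+50) / 0.5400 = 40.00 / 0.5400 ≈ 74.1.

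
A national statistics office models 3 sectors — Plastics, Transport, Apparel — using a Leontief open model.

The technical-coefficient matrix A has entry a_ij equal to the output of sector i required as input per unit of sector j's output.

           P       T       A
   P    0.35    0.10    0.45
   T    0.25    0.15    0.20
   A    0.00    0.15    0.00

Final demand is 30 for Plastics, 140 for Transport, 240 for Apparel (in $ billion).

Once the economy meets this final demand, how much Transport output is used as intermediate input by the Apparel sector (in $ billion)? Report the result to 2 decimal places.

I − A =
  [   0.65    -0.10    -0.45]
  [  -0.25     0.85    -0.20]
  [   0.00    -0.15     1.00]
Cofactors of I−A, C_ij = (−1)^(i+j)·(minor ij) (rows/columns in the sector order above):
  C_11 = (0.85)(1.00) − (-0.20)(-0.15) = 0.8200
  C_12 = −[(-0.25)(1.00) − (-0.20)(0.00)] = 0.2500
  C_13 = (-0.25)(-0.15) − (0.85)(0.00) = 0.0375
  C_21 = −[(-0.10)(1.00) − (-0.45)(-0.15)] = 0.1675
  C_22 = (0.65)(1.00) − (-0.45)(0.00) = 0.6500
  C_23 = −[(0.65)(-0.15) − (-0.10)(0.00)] = 0.0975
  C_31 = (-0.10)(-0.20) − (-0.45)(0.85) = 0.4025
  C_32 = −[(0.65)(-0.20) − (-0.45)(-0.25)] = 0.2425
  C_33 = (0.65)(0.85) − (-0.10)(-0.25) = 0.5275
det(I−A) = Σ_j (I−A)_1j·C_1j = (0.65)(0.8200) + (-0.10)(0.2500) + (-0.45)(0.0375) = 0.491125
adj(I−A) = Cᵀ =
  [ 0.8200   0.1675   0.4025]
  [ 0.2500   0.6500   0.2425]
  [ 0.0375   0.0975   0.5275]
(I − A)⁻¹ = adj(I−A) / det(I−A) ≈
  [   1.6696     0.3411     0.8195]
  [   0.5090     1.3235     0.4938]
  [   0.0764     0.1985     1.0741]
First solve x = (I − A)⁻¹ d = adj(I−A)·d / det(I−A); in particular x_A = (0.0375·30 + 0.0975·140 + 0.5275·240) / 0.491125 = 141.375 / 0.491125 ≈ 287.8595.
Intermediate flow from T to A: z_TA = a_TA · x_A = 0.20 × 141.375 / 0.491125 = 28.275 / 0.491125 ≈ 57.57.

z_TA = 57.57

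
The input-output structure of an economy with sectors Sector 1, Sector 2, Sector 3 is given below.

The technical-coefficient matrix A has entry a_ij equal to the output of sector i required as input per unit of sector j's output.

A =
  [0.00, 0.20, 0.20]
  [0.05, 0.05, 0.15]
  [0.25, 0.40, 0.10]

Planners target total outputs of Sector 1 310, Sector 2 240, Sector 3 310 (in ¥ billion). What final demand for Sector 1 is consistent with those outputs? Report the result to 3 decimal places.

I − A =
  [   1.00    -0.20    -0.20]
  [  -0.05     0.95    -0.15]
  [  -0.25    -0.40     0.90]
d = (I − A) x:
  d_1 = (+1.00)·310 + (-0.20)·240 + (-0.20)·310 = 200.000
  d_2 = (-0.05)·310 + (+0.95)·240 + (-0.15)·310 = 166.000
  d_3 = (-0.25)·310 + (-0.40)·240 + (+0.90)·310 = 105.500

d_1 = 200.000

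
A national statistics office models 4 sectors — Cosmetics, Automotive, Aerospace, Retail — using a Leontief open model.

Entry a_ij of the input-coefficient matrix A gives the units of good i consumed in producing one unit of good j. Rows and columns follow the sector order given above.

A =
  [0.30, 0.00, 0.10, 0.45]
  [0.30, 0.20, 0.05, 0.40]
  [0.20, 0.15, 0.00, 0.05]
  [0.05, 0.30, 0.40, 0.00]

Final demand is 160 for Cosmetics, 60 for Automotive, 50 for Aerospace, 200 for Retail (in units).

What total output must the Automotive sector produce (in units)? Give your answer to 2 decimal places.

I − A =
  [   0.70     0.00    -0.10    -0.45]
  [  -0.30     0.80    -0.05    -0.40]
  [  -0.20    -0.15     1.00    -0.05]
  [  -0.05    -0.30    -0.40     1.00]
Compute the cofactors C_ij = (−1)^(i+j)·(3×3 minor ij) of I−A; the adjugate is their transpose:
adj(I−A) = Cᵀ =
  [ 0.631750   0.178500   0.218750   0.366625]
  [ 0.356125   0.607250   0.231875   0.414750]
  [ 0.190500   0.139125   0.417500   0.162250]
  [ 0.214625   0.246750   0.247500   0.534250]
det(I−A) = Σ_j (I−A)_1j·C_1j = (0.70)(0.631750) + (0.00)(0.356125) + (-0.10)(0.190500) + (-0.45)(0.214625) = 0.32659375
(I − A)⁻¹ = adj(I−A) / det(I−A) ≈
  [   1.9344     0.5466     0.6698     1.1226]
  [   1.0904     1.8593     0.7100     1.2699]
  [   0.5833     0.4260     1.2783     0.4968]
  [   0.6572     0.7555     0.7578     1.6358]
x = (I − A)⁻¹ d = adj(I−A)·d / det(I−A), with det(I−A) = 0.32659375:
  x_1 = (0.631750·160 + 0.178500·60 + 0.218750·50 + 0.366625·200) / 0.32659375 = 196.0525 / 0.32659375 ≈ 600.29
  x_2 = (0.356125·160 + 0.607250·60 + 0.231875·50 + 0.414750·200) / 0.32659375 = 187.95875 / 0.32659375 ≈ 575.51
  x_3 = (0.190500·160 + 0.139125·60 + 0.417500·50 + 0.162250·200) / 0.32659375 = 92.1525 / 0.32659375 ≈ 282.16
  x_4 = (0.214625·160 + 0.246750·60 + 0.247500·50 + 0.534250·200) / 0.32659375 = 168.37 / 0.32659375 ≈ 515.53

x_2 = 575.51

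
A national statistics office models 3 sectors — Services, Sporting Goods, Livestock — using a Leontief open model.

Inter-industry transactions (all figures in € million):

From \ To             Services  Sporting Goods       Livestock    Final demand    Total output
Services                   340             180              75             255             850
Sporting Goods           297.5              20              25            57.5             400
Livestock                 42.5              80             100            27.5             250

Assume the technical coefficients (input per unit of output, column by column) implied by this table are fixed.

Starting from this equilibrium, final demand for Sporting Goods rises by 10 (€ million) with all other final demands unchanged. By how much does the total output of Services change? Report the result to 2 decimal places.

Δx_1 = 16.67

Technical coefficients a_ij = z_ij / X_j:
  a_11 = 340/850 = 0.40, a_21 = 297.5/850 = 0.35, a_31 = 42.5/850 = 0.05
  a_12 = 180/400 = 0.45, a_22 = 20/400 = 0.05, a_32 = 80/400 = 0.20
  a_13 = 75/250 = 0.30, a_23 = 25/250 = 0.10, a_33 = 100/250 = 0.40
I − A =
  [   0.60    -0.45    -0.30]
  [  -0.35     0.95    -0.10]
  [  -0.05    -0.20     0.60]
Cofactors of I−A, C_ij = (−1)^(i+j)·(minor ij) (rows/columns in the sector order above):
  C_11 = (0.95)(0.60) − (-0.10)(-0.20) = 0.5500
  C_12 = −[(-0.35)(0.60) − (-0.10)(-0.05)] = 0.2150
  C_13 = (-0.35)(-0.20) − (0.95)(-0.05) = 0.1175
  C_21 = −[(-0.45)(0.60) − (-0.30)(-0.20)] = 0.3300
  C_22 = (0.60)(0.60) − (-0.30)(-0.05) = 0.3450
  C_23 = −[(0.60)(-0.20) − (-0.45)(-0.05)] = 0.1425
  C_31 = (-0.45)(-0.10) − (-0.30)(0.95) = 0.3300
  C_32 = −[(0.60)(-0.10) − (-0.30)(-0.35)] = 0.1650
  C_33 = (0.60)(0.95) − (-0.45)(-0.35) = 0.4125
det(I−A) = Σ_j (I−A)_1j·C_1j = (0.60)(0.5500) + (-0.45)(0.2150) + (-0.30)(0.1175) = 0.1980
adj(I−A) = Cᵀ =
  [ 0.5500   0.3300   0.3300]
  [ 0.2150   0.3450   0.1650]
  [ 0.1175   0.1425   0.4125]
(I − A)⁻¹ = adj(I−A) / det(I−A) ≈
  [   2.7778     1.6667     1.6667]
  [   1.0859     1.7424     0.8333]
  [   0.5934     0.7197     2.0833]
Δx = (I − A)⁻¹ Δd with Δd having +10 in the Sporting Goods component and 0 elsewhere.
So Δx_1 = L_12 · (+10), where L_12 = adj(I−A)_12 / det(I−A) = 0.3300 / 0.1980.
Δx_1 = 0.3300 × (+10) / 0.1980 = 3.30 / 0.1980 ≈ 16.67.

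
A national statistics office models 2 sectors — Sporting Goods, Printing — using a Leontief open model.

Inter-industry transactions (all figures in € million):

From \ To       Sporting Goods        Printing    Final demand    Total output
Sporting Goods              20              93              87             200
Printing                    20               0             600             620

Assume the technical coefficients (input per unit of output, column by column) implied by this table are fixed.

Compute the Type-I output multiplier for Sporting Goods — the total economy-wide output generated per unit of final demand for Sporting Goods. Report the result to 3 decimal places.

Technical coefficients a_ij = z_ij / X_j:
  a_11 = 20/200 = 0.10, a_21 = 20/200 = 0.10
  a_12 = 93/620 = 0.15, a_22 = 0/620 = 0.00
I − A =
  [   0.90    -0.15]
  [  -0.10     1.00]
det(I−A) = (0.90)(1.00) − (-0.15)(-0.10) = 0.8850
adj(I−A) = [[1.00, 0.15], [0.10, 0.90]]
(I − A)⁻¹ = adj(I−A) / det(I−A) ≈
  [   1.1299     0.1695]
  [   0.1130     1.0169]
The output multiplier for sector j is the column-j sum of the Leontief inverse (I − A)⁻¹ = adj(I−A) / det(I−A).
Column 1 of adj(I−A): (1.00, 0.10); det(I−A) = 0.8850.
m_1 = (1.00 + 0.10) / 0.8850 = 1.10 / 0.8850 ≈ 1.243.

m_1 = 1.243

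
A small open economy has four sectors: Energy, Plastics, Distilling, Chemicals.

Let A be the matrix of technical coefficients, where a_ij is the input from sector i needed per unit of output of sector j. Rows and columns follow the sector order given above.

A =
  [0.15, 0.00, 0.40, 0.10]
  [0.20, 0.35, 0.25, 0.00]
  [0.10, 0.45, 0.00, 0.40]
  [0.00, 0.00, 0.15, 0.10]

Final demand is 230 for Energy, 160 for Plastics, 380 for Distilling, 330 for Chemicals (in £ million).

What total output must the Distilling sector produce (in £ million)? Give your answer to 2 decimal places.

I − A =
  [   0.85     0.00    -0.40    -0.10]
  [  -0.20     0.65    -0.25     0.00]
  [  -0.10    -0.45     1.00    -0.40]
  [   0.00     0.00    -0.15     0.90]
Compute the cofactors C_ij = (−1)^(i+j)·(3×3 minor ij) of I−A; the adjugate is their transpose:
adj(I−A) = Cᵀ =
  [ 0.444750   0.168750   0.243750   0.157750]
  [ 0.190500   0.676500   0.266250   0.139500]
  [ 0.139500   0.344250   0.497250   0.236500]
  [ 0.023250   0.057375   0.082875   0.394875]
det(I−A) = Σ_j (I−A)_1j·C_1j = (0.85)(0.444750) + (0.00)(0.190500) + (-0.40)(0.139500) + (-0.10)(0.023250) = 0.3199125
(I − A)⁻¹ = adj(I−A) / det(I−A) ≈
  [   1.3902     0.5275     0.7619     0.4931]
  [   0.5955     2.1146     0.8323     0.4361]
  [   0.4361     1.0761     1.5543     0.7393]
  [   0.0727     0.1793     0.2591     1.2343]
x = (I − A)⁻¹ d = adj(I−A)·d / det(I−A), with det(I−A) = 0.3199125:
  x_E = (0.444750·230 + 0.168750·160 + 0.243750·380 + 0.157750·330) / 0.3199125 = 273.975 / 0.3199125 ≈ 856.41
  x_P = (0.190500·230 + 0.676500·160 + 0.266250·380 + 0.139500·330) / 0.3199125 = 299.265 / 0.3199125 ≈ 935.46
  x_D = (0.139500·230 + 0.344250·160 + 0.497250·380 + 0.236500·330) / 0.3199125 = 354.165 / 0.3199125 ≈ 1107.07
  x_C = (0.023250·230 + 0.057375·160 + 0.082875·380 + 0.394875·330) / 0.3199125 = 176.32875 / 0.3199125 ≈ 551.18

x_D = 1107.07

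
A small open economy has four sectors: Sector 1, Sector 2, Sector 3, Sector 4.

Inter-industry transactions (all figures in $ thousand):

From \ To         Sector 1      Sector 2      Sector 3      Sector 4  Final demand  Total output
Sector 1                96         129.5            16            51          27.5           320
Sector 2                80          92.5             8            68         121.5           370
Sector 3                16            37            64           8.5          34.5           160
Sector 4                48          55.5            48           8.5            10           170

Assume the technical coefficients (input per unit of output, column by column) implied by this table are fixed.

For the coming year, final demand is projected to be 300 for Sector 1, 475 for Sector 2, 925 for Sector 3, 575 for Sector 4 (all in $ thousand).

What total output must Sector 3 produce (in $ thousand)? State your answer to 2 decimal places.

Technical coefficients a_ij = z_ij / X_j:
  a_11 = 96/320 = 0.30, a_21 = 80/320 = 0.25, a_31 = 16/320 = 0.05, a_41 = 48/320 = 0.15
  a_12 = 129.5/370 = 0.35, a_22 = 92.5/370 = 0.25, a_32 = 37/370 = 0.10, a_42 = 55.5/370 = 0.15
  a_13 = 16/160 = 0.10, a_23 = 8/160 = 0.05, a_33 = 64/160 = 0.40, a_43 = 48/160 = 0.30
  a_14 = 51/170 = 0.30, a_24 = 68/170 = 0.40, a_34 = 8.5/170 = 0.05, a_44 = 8.5/170 = 0.05
I − A =
  [   0.70    -0.35    -0.10    -0.30]
  [  -0.25     0.75    -0.05    -0.40]
  [  -0.05    -0.10     0.60    -0.05]
  [  -0.15    -0.15    -0.30     0.95]
Compute the cofactors C_ij = (−1)^(i+j)·(3×3 minor ij) of I−A; the adjugate is their transpose:
adj(I−A) = Cᵀ =
  [ 0.363125   0.240500   0.193625   0.226125]
  [ 0.183500   0.351500   0.167250   0.214750]
  [ 0.069875   0.088750   0.307625   0.075625]
  [ 0.108375   0.121500   0.154125   0.251875]
det(I−A) = Σ_j (I−A)_1j·C_1j = (0.70)(0.363125) + (-0.35)(0.183500) + (-0.10)(0.069875) + (-0.30)(0.108375) = 0.1504625
(I − A)⁻¹ = adj(I−A) / det(I−A) ≈
  [   2.4134     1.5984     1.2869     1.5029]
  [   1.2196     2.3361     1.1116     1.4273]
  [   0.4644     0.5898     2.0445     0.5026]
  [   0.7203     0.8075     1.0243     1.6740]
x = (I − A)⁻¹ d = adj(I−A)·d / det(I−A), with det(I−A) = 0.1504625:
  x_1 = (0.363125·300 + 0.240500·475 + 0.193625·925 + 0.226125·575) / 0.1504625 = 532.30 / 0.1504625 ≈ 3537.76
  x_2 = (0.183500·300 + 0.351500·475 + 0.167250·925 + 0.214750·575) / 0.1504625 = 500.20 / 0.1504625 ≈ 3324.42
  x_3 = (0.069875·300 + 0.088750·475 + 0.307625·925 + 0.075625·575) / 0.1504625 = 391.15625 / 0.1504625 ≈ 2599.69
  x_4 = (0.108375·300 + 0.121500·475 + 0.154125·925 + 0.251875·575) / 0.1504625 = 377.61875 / 0.1504625 ≈ 2509.72

x_3 = 2599.69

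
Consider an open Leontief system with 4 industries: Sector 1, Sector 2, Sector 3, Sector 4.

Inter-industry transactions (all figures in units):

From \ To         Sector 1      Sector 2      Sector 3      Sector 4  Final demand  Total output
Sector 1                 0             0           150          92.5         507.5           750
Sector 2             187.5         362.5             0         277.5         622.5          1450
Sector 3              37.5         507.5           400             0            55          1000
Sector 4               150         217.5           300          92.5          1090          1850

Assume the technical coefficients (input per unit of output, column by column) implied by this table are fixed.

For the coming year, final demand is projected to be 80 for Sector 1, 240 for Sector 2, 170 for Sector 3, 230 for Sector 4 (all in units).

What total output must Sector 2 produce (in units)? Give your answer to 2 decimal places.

x_2 = 494.62

Technical coefficients a_ij = z_ij / X_j:
  a_11 = 0/750 = 0.00, a_21 = 187.5/750 = 0.25, a_31 = 37.5/750 = 0.05, a_41 = 150/750 = 0.20
  a_12 = 0/1450 = 0.00, a_22 = 362.5/1450 = 0.25, a_32 = 507.5/1450 = 0.35, a_42 = 217.5/1450 = 0.15
  a_13 = 150/1000 = 0.15, a_23 = 0/1000 = 0.00, a_33 = 400/1000 = 0.40, a_43 = 300/1000 = 0.30
  a_14 = 92.5/1850 = 0.05, a_24 = 277.5/1850 = 0.15, a_34 = 0/1850 = 0.00, a_44 = 92.5/1850 = 0.05
I − A =
  [   1.00     0.00    -0.15    -0.05]
  [  -0.25     0.75     0.00    -0.15]
  [  -0.05    -0.35     0.60     0.00]
  [  -0.20    -0.15    -0.30     0.95]
Compute the cofactors C_ij = (−1)^(i+j)·(3×3 minor ij) of I−A; the adjugate is their transpose:
adj(I−A) = Cᵀ =
  [ 0.398250   0.059625   0.114750   0.030375]
  [ 0.162750   0.556125   0.088875   0.096375]
  [ 0.128125   0.329375   0.680625   0.058750]
  [ 0.150000   0.204375   0.253125   0.431250]
det(I−A) = Σ_j (I−A)_1j·C_1j = (1.00)(0.398250) + (0.00)(0.162750) + (-0.15)(0.128125) + (-0.05)(0.150000) = 0.37153125
(I − A)⁻¹ = adj(I−A) / det(I−A) ≈
  [   1.0719     0.1605     0.3089     0.0818]
  [   0.4381     1.4968     0.2392     0.2594]
  [   0.3449     0.8865     1.8319     0.1581]
  [   0.4037     0.5501     0.6813     1.1607]
x = (I − A)⁻¹ d = adj(I−A)·d / det(I−A), with det(I−A) = 0.37153125:
  x_1 = (0.398250·80 + 0.059625·240 + 0.114750·170 + 0.030375·230) / 0.37153125 = 72.66375 / 0.37153125 ≈ 195.58
  x_2 = (0.162750·80 + 0.556125·240 + 0.088875·170 + 0.096375·230) / 0.37153125 = 183.765 / 0.37153125 ≈ 494.62
  x_3 = (0.128125·80 + 0.329375·240 + 0.680625·170 + 0.058750·230) / 0.37153125 = 218.51875 / 0.37153125 ≈ 588.16
  x_4 = (0.150000·80 + 0.204375·240 + 0.253125·170 + 0.431250·230) / 0.37153125 = 203.26875 / 0.37153125 ≈ 547.11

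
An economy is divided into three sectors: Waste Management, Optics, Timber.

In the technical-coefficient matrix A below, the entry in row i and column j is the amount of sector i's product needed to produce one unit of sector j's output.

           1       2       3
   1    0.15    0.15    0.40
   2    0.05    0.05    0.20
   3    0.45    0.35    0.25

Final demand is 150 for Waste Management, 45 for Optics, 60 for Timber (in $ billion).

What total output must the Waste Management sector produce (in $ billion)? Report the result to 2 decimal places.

x_1 = 379.19

I − A =
  [   0.85    -0.15    -0.40]
  [  -0.05     0.95    -0.20]
  [  -0.45    -0.35     0.75]
Cofactors of I−A, C_ij = (−1)^(i+j)·(minor ij) (rows/columns in the sector order above):
  C_11 = (0.95)(0.75) − (-0.20)(-0.35) = 0.6425
  C_12 = −[(-0.05)(0.75) − (-0.20)(-0.45)] = 0.1275
  C_13 = (-0.05)(-0.35) − (0.95)(-0.45) = 0.4450
  C_21 = −[(-0.15)(0.75) − (-0.40)(-0.35)] = 0.2525
  C_22 = (0.85)(0.75) − (-0.40)(-0.45) = 0.4575
  C_23 = −[(0.85)(-0.35) − (-0.15)(-0.45)] = 0.3650
  C_31 = (-0.15)(-0.20) − (-0.40)(0.95) = 0.4100
  C_32 = −[(0.85)(-0.20) − (-0.40)(-0.05)] = 0.1900
  C_33 = (0.85)(0.95) − (-0.15)(-0.05) = 0.8000
det(I−A) = Σ_j (I−A)_1j·C_1j = (0.85)(0.6425) + (-0.15)(0.1275) + (-0.40)(0.4450) = 0.3490
adj(I−A) = Cᵀ =
  [ 0.6425   0.2525   0.4100]
  [ 0.1275   0.4575   0.1900]
  [ 0.4450   0.3650   0.8000]
(I − A)⁻¹ = adj(I−A) / det(I−A) ≈
  [   1.8410     0.7235     1.1748]
  [   0.3653     1.3109     0.5444]
  [   1.2751     1.0458     2.2923]
x = (I − A)⁻¹ d = adj(I−A)·d / det(I−A), with det(I−A) = 0.3490:
  x_1 = (0.6425·150 + 0.2525·45 + 0.4100·60) / 0.3490 = 132.3375 / 0.3490 ≈ 379.19
  x_2 = (0.1275·150 + 0.4575·45 + 0.1900·60) / 0.3490 = 51.1125 / 0.3490 ≈ 146.45
  x_3 = (0.4450·150 + 0.3650·45 + 0.8000·60) / 0.3490 = 131.175 / 0.3490 ≈ 375.86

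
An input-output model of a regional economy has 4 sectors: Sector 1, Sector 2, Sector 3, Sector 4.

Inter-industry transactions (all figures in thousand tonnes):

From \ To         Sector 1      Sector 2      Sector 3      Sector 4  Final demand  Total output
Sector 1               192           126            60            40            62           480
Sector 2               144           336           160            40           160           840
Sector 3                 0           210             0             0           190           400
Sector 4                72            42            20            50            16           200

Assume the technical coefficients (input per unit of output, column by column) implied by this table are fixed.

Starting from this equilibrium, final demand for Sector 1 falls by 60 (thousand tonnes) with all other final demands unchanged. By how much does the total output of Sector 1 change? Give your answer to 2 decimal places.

Δx_1 = -144.10

Technical coefficients a_ij = z_ij / X_j:
  a_11 = 192/480 = 0.40, a_21 = 144/480 = 0.30, a_31 = 0/480 = 0.00, a_41 = 72/480 = 0.15
  a_12 = 126/840 = 0.15, a_22 = 336/840 = 0.40, a_32 = 210/840 = 0.25, a_42 = 42/840 = 0.05
  a_13 = 60/400 = 0.15, a_23 = 160/400 = 0.40, a_33 = 0/400 = 0.00, a_43 = 20/400 = 0.05
  a_14 = 40/200 = 0.20, a_24 = 40/200 = 0.20, a_34 = 0/200 = 0.00, a_44 = 50/200 = 0.25
I − A =
  [   0.60    -0.15    -0.15    -0.20]
  [  -0.30     0.60    -0.40    -0.20]
  [   0.00    -0.25     1.00     0.00]
  [  -0.15    -0.05    -0.05     0.75]
Compute the cofactors C_ij = (−1)^(i+j)·(3×3 minor ij) of I−A; the adjugate is their transpose:
adj(I−A) = Cᵀ =
  [ 0.362500   0.153125   0.122500   0.137500]
  [ 0.255000   0.420000   0.215250   0.180000]
  [ 0.063750   0.105000   0.204750   0.045000]
  [ 0.093750   0.065625   0.052500   0.243750]
det(I−A) = Σ_j (I−A)_1j·C_1j = (0.60)(0.362500) + (-0.15)(0.255000) + (-0.15)(0.063750) + (-0.20)(0.093750) = 0.1509375
(I − A)⁻¹ = adj(I−A) / det(I−A) ≈
  [   2.4017     1.0145     0.8116     0.9110]
  [   1.6894     2.7826     1.4261     1.1925]
  [   0.4224     0.6957     1.3565     0.2981]
  [   0.6211     0.4348     0.3478     1.6149]
Δx = (I − A)⁻¹ Δd with Δd having -60 in the Sector 1 component and 0 elsewhere.
So Δx_1 = L_11 · (-60), where L_11 = adj(I−A)_11 / det(I−A) = 0.362500 / 0.1509375.
Δx_1 = 0.362500 × (-60) / 0.1509375 = -21.75 / 0.1509375 ≈ -144.10.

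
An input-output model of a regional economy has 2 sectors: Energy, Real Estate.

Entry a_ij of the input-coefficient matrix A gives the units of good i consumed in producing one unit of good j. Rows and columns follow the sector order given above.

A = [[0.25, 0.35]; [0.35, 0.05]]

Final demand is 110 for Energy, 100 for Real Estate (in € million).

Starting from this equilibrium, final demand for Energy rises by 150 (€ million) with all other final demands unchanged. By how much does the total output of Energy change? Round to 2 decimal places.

Δx_E = 241.53

I − A =
  [   0.75    -0.35]
  [  -0.35     0.95]
det(I−A) = (0.75)(0.95) − (-0.35)(-0.35) = 0.5900
adj(I−A) = [[0.95, 0.35], [0.35, 0.75]]
(I − A)⁻¹ = adj(I−A) / det(I−A) ≈
  [   1.6102     0.5932]
  [   0.5932     1.2712]
Δx = (I − A)⁻¹ Δd with Δd having +150 in the Energy component and 0 elsewhere.
So Δx_E = L_EE · (+150), where L_EE = adj(I−A)_EE / det(I−A) = 0.95 / 0.5900.
Δx_E = 0.95 × (+150) / 0.5900 = 142.50 / 0.5900 ≈ 241.53.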